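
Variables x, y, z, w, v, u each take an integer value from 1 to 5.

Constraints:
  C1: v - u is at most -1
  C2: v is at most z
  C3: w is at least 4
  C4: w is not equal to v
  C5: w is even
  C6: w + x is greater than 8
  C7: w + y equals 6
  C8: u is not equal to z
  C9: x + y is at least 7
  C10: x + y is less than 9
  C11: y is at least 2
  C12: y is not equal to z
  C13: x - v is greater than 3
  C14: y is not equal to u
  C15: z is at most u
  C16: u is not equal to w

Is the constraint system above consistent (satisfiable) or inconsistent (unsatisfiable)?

Satisfiable

Try x = 5, y = 2, z = 3, w = 4, v = 1, u = 5.
Check constraint 1: v - u = -4; constraint 6: w + x = 9; constraint 7: w + y = 6. The remaining constraints are straightforward to verify.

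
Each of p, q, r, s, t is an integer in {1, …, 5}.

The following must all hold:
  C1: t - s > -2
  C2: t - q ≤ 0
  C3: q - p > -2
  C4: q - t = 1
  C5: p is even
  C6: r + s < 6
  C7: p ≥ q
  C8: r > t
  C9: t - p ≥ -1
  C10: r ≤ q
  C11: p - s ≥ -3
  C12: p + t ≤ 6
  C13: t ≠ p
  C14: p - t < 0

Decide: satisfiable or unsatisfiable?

Unsatisfiable

Constraints 7, 8, 10, and 14 give t < r, r ≤ q, q ≤ p, p < t. Chaining: t < r ≤ q ≤ p < t, which forces t < t — impossible.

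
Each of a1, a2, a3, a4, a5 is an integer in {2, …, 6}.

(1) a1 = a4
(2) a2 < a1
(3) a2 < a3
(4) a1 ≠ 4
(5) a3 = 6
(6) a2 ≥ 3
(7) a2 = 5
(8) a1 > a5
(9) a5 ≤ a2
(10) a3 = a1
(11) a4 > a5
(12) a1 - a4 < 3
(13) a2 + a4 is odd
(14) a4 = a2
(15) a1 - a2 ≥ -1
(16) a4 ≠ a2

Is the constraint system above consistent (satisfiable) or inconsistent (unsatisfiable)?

Constraint 5 fixes a3 = 6 and constraint 7 fixes a2 = 5. Constraints 1, 10, and 14 give a3 = a1 = a4 = a2, so a3 = a2. But 6 ≠ 5 — contradiction.

Unsatisfiable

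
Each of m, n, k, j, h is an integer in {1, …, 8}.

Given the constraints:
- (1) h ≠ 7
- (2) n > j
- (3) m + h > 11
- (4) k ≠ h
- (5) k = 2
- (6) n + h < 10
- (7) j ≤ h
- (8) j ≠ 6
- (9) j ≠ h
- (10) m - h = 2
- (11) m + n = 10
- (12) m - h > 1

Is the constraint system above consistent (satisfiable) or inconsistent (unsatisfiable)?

One satisfying assignment is m = 7, n = 3, k = 2, j = 2, h = 5.
For the less obvious constraints — constraint 3: m + h = 12; constraint 6: n + h = 8; constraint 10: m - h = 2 — and the others hold by inspection.

Satisfiable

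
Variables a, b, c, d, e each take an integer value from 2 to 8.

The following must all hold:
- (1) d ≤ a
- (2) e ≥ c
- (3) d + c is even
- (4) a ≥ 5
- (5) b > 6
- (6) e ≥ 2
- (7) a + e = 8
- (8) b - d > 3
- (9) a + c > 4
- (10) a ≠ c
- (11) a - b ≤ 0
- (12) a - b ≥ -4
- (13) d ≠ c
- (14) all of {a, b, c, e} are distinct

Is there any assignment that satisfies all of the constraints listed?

Satisfiable

Take a = 5, b = 8, c = 2, d = 4, e = 3. Then constraint 7: a + e = 8; constraint 8: b - d = 4; constraint 9: a + c = 7, and every other listed constraint is also met.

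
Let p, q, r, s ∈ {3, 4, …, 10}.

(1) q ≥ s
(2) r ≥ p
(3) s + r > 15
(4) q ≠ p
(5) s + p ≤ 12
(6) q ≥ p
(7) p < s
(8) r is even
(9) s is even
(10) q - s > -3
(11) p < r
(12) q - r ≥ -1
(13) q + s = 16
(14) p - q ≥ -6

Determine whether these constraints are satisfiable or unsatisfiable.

Satisfiable

Setting (p, q, r, s) = (4, 8, 8, 8) satisfies everything: constraint 3: s + r = 16; constraint 5: s + p = 12; constraint 10: q - s = 0, and the others follow.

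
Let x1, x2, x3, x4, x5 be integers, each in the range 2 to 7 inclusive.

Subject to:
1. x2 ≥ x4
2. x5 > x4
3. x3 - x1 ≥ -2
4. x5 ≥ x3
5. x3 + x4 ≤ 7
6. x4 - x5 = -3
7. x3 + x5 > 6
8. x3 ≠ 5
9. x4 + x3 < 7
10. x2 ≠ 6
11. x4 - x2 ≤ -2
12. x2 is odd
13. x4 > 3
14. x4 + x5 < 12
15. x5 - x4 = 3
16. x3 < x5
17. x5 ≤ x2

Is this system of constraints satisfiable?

One satisfying assignment is x1 = 4, x2 = 7, x3 = 2, x4 = 4, x5 = 7.
For the less obvious constraints — constraint 3: x3 - x1 = -2; constraint 5: x3 + x4 = 6; constraint 6: x4 - x5 = -3 — and the others hold by inspection.

Satisfiable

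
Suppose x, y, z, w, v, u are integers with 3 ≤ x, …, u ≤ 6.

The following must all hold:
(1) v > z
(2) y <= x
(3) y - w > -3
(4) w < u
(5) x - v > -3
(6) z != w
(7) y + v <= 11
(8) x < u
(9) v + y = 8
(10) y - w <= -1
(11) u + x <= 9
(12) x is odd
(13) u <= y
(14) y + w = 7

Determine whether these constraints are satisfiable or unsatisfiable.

Unsatisfiable

Constraints 4, 10, and 13 give y < w, w < u, u ≤ y. Chaining: y < w < u ≤ y, which forces y < y — impossible.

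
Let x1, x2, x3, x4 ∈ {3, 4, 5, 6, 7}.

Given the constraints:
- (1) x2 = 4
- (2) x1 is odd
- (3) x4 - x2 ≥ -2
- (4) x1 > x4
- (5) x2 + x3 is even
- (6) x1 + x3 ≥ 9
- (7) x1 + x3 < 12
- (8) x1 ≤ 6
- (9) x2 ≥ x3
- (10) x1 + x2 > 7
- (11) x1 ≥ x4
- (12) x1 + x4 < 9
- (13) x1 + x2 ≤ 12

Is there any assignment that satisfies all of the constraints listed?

Satisfiable

Take x1 = 5, x2 = 4, x3 = 4, x4 = 3. Then constraint 3: x4 - x2 = -1; constraint 6: x1 + x3 = 9; constraint 7: x1 + x3 = 9, and every other listed constraint is also met.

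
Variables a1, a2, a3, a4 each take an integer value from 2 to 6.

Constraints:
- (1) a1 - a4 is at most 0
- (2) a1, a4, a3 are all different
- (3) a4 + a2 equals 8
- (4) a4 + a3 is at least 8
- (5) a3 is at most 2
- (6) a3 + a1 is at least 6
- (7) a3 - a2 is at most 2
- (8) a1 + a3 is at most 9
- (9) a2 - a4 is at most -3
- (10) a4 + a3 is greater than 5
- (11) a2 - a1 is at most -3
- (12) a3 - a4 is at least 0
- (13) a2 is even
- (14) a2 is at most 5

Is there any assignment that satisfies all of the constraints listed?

Unsatisfiable

Constraints 1, 7, 11, and 12 give a2 − a3 ≥ -2, a3 − a4 ≥ 0, a4 − a1 ≥ 0, a1 − a2 ≥ 3.
Adding all 4 inequalities: the left sides telescope to 0, and the right sides sum to (-2) + 0 + 0 + 3 = 1. So 0 ≥ 1, which is false.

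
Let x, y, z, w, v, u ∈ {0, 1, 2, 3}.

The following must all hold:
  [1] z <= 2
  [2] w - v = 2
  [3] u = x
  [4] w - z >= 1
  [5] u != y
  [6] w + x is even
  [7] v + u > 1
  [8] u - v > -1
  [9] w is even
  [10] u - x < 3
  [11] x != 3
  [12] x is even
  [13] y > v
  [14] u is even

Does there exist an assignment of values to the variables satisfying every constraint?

Satisfiable

Setting (x, y, z, w, v, u) = (2, 1, 1, 2, 0, 2) satisfies everything: constraint 2: w - v = 2; constraint 4: w - z = 1, and the others follow.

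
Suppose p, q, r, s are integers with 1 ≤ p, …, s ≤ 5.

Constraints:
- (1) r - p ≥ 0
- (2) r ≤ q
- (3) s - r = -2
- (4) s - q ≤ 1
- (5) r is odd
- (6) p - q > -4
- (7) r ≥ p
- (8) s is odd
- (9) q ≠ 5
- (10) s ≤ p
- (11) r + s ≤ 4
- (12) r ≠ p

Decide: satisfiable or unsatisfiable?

Satisfiable

The assignment p = 1, q = 3, r = 3, s = 1 works:
  constraint 1 holds since r - p = 2.
  constraint 3 holds since s - r = -2.
The rest check out directly.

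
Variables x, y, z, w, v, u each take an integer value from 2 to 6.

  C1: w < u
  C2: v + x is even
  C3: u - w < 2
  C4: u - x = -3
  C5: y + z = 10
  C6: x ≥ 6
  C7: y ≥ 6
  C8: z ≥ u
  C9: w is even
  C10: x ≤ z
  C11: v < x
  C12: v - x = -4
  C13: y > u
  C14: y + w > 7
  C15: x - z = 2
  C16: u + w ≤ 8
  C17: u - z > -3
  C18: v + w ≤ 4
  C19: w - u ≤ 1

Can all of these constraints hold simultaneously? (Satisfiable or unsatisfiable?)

From constraint 7: y ≥ 6. From constraints 6 and 10: z ≥ x ≥ 6. Hence y + z ≥ 12. But constraint 5 requires y + z = 10, and 10 < 12. Contradiction.

Unsatisfiable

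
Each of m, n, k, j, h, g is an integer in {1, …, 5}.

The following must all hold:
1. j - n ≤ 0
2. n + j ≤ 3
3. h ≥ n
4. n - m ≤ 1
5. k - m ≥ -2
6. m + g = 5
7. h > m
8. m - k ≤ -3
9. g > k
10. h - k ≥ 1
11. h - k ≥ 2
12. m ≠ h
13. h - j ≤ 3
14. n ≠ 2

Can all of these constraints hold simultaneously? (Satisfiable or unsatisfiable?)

Constraints 1, 4, 8, 11, and 13 give n − j ≥ 0, j − h ≥ -3, h − k ≥ 2, k − m ≥ 3, m − n ≥ -1.
Adding all 5 inequalities: the left sides telescope to 0, and the right sides sum to 0 + (-3) + 2 + 3 + (-1) = 1. So 0 ≥ 1, which is false.

Unsatisfiable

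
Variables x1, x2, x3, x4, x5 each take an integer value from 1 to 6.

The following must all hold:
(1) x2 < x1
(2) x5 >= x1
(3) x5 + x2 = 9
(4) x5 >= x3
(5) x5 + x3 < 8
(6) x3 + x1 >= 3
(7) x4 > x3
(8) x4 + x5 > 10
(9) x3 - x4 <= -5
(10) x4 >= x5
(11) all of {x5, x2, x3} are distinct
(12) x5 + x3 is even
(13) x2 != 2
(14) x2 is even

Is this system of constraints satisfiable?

One satisfying assignment is x1 = 5, x2 = 4, x3 = 1, x4 = 6, x5 = 5.
For the less obvious constraints — constraint 3: x5 + x2 = 9; constraint 5: x5 + x3 = 6; constraint 6: x3 + x1 = 6 — and the others hold by inspection.

Satisfiable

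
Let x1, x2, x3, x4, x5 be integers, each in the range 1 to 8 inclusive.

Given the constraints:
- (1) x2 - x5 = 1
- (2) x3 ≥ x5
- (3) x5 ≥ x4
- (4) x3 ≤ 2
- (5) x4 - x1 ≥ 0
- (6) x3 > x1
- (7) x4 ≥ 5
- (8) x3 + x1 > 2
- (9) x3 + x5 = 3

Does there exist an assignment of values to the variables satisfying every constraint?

Unsatisfiable

From constraints 3 and 7: x5 ≥ x4 and x4 ≥ 5, so x5 ≥ 5. From constraints 2 and 4: x5 ≤ x3 and x3 ≤ 2, so x5 ≤ 2. But 2 < 5, so no value of x5 works.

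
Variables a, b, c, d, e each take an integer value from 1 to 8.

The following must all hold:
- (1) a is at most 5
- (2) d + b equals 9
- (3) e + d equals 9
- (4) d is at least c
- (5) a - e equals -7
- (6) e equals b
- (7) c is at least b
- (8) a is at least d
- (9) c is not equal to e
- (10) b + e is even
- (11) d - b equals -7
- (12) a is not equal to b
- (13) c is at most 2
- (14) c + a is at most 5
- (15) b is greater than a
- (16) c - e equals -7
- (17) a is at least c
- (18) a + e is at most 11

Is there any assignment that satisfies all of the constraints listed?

Unsatisfiable

From constraints 1 and 8: d ≤ a ≤ 5. From constraints 7 and 13: b ≤ c ≤ 2. Hence d + b ≤ 7. But constraint 2 requires d + b = 9, and 9 > 7. Contradiction.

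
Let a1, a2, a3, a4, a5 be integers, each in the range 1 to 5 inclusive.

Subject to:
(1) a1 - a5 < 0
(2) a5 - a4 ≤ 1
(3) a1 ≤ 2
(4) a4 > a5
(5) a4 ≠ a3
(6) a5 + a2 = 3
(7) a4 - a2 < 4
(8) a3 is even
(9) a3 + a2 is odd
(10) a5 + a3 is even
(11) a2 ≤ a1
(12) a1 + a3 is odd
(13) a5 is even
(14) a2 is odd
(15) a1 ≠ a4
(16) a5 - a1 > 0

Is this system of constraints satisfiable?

Satisfiable

One satisfying assignment is a1 = 1, a2 = 1, a3 = 2, a4 = 3, a5 = 2.
For the less obvious constraints — constraint 1: a1 - a5 = -1; constraint 2: a5 - a4 = -1 — and the others hold by inspection.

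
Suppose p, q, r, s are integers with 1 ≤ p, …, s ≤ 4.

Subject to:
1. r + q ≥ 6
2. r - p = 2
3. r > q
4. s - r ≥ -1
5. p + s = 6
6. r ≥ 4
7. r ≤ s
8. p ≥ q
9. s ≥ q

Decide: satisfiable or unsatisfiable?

The assignment p = 2, q = 2, r = 4, s = 4 works:
  constraint 1 holds since r + q = 6.
  constraint 2 holds since r - p = 2.
  constraint 4 holds since s - r = 0.
The rest check out directly.

Satisfiable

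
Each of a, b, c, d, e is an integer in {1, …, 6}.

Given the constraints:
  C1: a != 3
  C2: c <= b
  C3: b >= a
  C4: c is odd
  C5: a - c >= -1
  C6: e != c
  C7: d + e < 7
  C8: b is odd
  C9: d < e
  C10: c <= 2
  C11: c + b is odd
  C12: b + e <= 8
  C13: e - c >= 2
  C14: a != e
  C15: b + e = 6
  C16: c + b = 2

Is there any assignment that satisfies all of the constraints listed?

Unsatisfiable

Constraint 4 makes c odd and constraint 8 makes b odd, so c + b must be even. Constraint 11 says c + b is odd — contradiction.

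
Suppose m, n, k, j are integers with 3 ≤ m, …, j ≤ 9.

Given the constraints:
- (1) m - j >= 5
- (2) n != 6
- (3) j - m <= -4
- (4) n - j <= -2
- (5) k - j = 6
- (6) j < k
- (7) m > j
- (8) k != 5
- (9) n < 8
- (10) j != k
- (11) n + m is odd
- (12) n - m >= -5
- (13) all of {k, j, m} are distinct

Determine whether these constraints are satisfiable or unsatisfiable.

Unsatisfiable

Constraints 1, 4, and 12 give n − m ≥ -5, m − j ≥ 5, j − n ≥ 2.
Adding all 3 inequalities: the left sides telescope to 0, and the right sides sum to (-5) + 5 + 2 = 2. So 0 ≥ 2, which is false.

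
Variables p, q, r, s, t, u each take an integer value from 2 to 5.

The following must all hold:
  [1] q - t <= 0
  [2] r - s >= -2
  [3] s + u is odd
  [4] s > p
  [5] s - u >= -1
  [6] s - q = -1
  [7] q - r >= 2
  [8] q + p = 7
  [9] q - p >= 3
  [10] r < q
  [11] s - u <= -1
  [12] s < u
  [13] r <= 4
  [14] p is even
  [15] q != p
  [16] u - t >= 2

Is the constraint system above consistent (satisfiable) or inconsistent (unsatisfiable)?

Constraints 1, 2, 5, 7, and 16 give t − q ≥ 0, q − r ≥ 2, r − s ≥ -2, s − u ≥ -1, u − t ≥ 2.
Adding all 5 inequalities: the left sides telescope to 0, and the right sides sum to 0 + 2 + (-2) + (-1) + 2 = 1. So 0 ≥ 1, which is false.

Unsatisfiable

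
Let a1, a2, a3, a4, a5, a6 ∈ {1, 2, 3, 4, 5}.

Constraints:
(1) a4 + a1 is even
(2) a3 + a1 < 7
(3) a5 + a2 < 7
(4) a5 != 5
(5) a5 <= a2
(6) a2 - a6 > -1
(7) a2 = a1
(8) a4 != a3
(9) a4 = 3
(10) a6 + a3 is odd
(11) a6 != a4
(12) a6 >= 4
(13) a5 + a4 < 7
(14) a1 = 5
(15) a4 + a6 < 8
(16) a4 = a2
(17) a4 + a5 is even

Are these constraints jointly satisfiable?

Unsatisfiable

Constraint 9 fixes a4 = 3 and constraint 14 fixes a1 = 5. Constraints 7 and 16 give a4 = a2 = a1, so a4 = a1. But 3 ≠ 5 — contradiction.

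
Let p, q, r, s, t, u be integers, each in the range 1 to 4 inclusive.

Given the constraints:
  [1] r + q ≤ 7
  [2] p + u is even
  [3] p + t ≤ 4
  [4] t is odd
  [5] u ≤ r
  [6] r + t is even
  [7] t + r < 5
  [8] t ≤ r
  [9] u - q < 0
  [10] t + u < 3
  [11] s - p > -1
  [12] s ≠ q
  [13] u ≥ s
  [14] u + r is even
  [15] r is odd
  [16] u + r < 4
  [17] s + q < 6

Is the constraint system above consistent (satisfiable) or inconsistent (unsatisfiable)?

Try p = 1, q = 3, r = 1, s = 1, t = 1, u = 1.
Check constraint 1: r + q = 4; constraint 3: p + t = 2. The remaining constraints are straightforward to verify.

Satisfiable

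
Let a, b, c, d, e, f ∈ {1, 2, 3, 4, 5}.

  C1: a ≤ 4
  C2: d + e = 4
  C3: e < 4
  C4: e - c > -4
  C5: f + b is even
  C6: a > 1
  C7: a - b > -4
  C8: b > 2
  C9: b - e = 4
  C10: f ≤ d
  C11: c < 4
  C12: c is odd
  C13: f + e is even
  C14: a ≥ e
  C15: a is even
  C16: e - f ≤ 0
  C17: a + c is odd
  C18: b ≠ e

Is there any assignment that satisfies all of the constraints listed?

Satisfiable

One satisfying assignment is a = 2, b = 5, c = 3, d = 3, e = 1, f = 1.
For the less obvious constraints — constraint 2: d + e = 4; constraint 4: e - c = -2; constraint 7: a - b = -3 — and the others hold by inspection.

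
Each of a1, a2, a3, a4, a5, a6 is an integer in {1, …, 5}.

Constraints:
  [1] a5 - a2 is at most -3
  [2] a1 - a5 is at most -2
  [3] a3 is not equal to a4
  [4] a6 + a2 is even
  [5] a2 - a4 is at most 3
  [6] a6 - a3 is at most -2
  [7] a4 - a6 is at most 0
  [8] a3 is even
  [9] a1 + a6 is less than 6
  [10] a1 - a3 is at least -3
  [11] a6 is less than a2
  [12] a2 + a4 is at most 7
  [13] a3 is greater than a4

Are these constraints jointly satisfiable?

Unsatisfiable

Constraints 1, 2, 5, 6, 7, and 10 give a1 − a3 ≥ -3, a3 − a6 ≥ 2, a6 − a4 ≥ 0, a4 − a2 ≥ -3, a2 − a5 ≥ 3, a5 − a1 ≥ 2.
Adding all 6 inequalities: the left sides telescope to 0, and the right sides sum to (-3) + 2 + 0 + (-3) + 3 + 2 = 1. So 0 ≥ 1, which is false.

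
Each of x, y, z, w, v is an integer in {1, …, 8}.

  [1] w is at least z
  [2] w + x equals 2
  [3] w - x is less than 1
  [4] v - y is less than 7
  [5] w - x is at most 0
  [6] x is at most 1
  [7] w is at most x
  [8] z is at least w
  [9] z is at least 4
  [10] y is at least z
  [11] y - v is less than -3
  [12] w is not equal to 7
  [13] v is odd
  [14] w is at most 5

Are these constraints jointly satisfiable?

Unsatisfiable

From constraints 1 and 9: w ≥ z and z ≥ 4, so w ≥ 4. From constraints 6 and 7: w ≤ x and x ≤ 1, so w ≤ 1. But 1 < 4, so no value of w works.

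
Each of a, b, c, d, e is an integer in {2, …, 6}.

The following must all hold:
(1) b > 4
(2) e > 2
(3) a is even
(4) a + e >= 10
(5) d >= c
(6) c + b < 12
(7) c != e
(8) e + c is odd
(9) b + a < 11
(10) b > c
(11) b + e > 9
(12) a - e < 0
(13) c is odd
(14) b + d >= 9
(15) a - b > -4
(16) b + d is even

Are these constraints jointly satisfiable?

The assignment a = 4, b = 6, c = 3, d = 6, e = 6 works:
  constraint 4 holds since a + e = 10.
  constraint 6 holds since c + b = 9.
  constraint 9 holds since b + a = 10.
The rest check out directly.

Satisfiable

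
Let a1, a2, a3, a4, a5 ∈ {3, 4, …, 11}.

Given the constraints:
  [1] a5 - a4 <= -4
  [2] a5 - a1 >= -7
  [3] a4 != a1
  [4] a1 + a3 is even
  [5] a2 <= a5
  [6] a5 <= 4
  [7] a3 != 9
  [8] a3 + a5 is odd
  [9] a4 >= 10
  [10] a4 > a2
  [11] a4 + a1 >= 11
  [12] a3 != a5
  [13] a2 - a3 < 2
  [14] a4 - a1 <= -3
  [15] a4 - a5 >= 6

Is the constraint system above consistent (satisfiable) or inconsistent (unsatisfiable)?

Constraints 2, 14, and 15 give a4 − a5 ≥ 6, a5 − a1 ≥ -7, a1 − a4 ≥ 3.
Adding all 3 inequalities: the left sides telescope to 0, and the right sides sum to 6 + (-7) + 3 = 2. So 0 ≥ 2, which is false.

Unsatisfiable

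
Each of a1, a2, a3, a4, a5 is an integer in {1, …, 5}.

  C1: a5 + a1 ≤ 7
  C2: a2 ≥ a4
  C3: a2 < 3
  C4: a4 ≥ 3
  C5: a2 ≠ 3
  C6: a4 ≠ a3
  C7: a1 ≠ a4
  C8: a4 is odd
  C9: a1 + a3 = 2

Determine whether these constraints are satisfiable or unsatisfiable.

From constraints 2 and 4: a2 ≥ a4 and a4 ≥ 3, so a2 ≥ 3. From constraint 3: a2 ≤ 2. But 2 < 3, so no value of a2 works.

Unsatisfiable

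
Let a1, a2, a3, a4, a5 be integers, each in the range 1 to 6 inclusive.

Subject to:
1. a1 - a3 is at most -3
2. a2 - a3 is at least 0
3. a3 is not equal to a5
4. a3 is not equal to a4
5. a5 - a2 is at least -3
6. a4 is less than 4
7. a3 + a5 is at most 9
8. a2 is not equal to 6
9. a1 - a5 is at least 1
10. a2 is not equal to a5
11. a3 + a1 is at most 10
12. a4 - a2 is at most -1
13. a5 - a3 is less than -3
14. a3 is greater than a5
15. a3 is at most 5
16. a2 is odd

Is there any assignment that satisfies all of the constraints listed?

Unsatisfiable

Constraints 1, 2, 5, and 9 give a3 − a1 ≥ 3, a1 − a5 ≥ 1, a5 − a2 ≥ -3, a2 − a3 ≥ 0.
Adding all 4 inequalities: the left sides telescope to 0, and the right sides sum to 3 + 1 + (-3) + 0 = 1. So 0 ≥ 1, which is false.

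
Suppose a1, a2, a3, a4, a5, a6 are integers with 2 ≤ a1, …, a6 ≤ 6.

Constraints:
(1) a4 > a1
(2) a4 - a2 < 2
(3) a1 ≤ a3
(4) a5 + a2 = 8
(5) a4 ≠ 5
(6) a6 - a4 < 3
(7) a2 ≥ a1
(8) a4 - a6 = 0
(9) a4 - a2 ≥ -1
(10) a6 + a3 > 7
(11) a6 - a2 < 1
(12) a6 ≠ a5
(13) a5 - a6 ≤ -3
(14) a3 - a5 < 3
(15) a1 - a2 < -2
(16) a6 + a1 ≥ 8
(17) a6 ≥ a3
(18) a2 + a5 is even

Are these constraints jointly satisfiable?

Satisfiable

Take a1 = 3, a2 = 6, a3 = 4, a4 = 6, a5 = 2, a6 = 6. Then constraint 2: a4 - a2 = 0; constraint 4: a5 + a2 = 8; constraint 6: a6 - a4 = 0, and every other listed constraint is also met.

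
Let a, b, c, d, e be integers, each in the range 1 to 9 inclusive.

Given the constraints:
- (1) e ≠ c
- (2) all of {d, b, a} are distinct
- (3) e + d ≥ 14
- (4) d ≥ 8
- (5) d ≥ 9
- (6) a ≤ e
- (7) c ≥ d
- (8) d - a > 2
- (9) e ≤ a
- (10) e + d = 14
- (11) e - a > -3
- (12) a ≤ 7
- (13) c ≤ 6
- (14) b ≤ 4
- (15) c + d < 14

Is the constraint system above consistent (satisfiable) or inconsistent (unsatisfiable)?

From constraints 9 and 12: e ≤ a ≤ 7. From constraints 7 and 13: d ≤ c ≤ 6. Hence e + d ≤ 13. But constraint 3 requires e + d ≥ 14, and 14 > 13. Contradiction.

Unsatisfiable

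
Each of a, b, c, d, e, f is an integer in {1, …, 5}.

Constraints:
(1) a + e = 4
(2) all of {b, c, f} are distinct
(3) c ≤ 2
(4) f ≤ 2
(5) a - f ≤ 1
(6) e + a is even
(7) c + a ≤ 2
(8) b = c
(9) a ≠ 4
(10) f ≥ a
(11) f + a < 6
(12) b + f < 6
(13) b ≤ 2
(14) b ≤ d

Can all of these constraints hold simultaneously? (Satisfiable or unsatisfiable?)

Unsatisfiable

Constraints 3, 4, and 13 confine each of b, c, f to the 2 values {1, 2} (the domain already gives each ≥ 1).
Constraint 2 requires all 3 of them to be distinct, but only 2 values are available — impossible by the pigeonhole principle.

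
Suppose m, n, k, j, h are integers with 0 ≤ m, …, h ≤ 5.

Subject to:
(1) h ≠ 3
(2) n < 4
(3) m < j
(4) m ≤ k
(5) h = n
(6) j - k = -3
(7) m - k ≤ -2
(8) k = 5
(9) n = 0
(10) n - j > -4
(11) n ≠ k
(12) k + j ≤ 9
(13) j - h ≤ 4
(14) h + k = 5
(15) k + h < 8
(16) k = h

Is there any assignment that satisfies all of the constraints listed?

Constraint 8 fixes k = 5 and constraint 9 fixes n = 0. Constraints 5 and 16 give k = h = n, so k = n. But 5 ≠ 0 — contradiction.

Unsatisfiable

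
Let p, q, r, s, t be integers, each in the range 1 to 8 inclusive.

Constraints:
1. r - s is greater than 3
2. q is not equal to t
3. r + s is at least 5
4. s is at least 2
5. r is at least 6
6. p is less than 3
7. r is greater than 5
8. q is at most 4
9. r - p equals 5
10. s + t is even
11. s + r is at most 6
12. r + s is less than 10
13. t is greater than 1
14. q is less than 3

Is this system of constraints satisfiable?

Unsatisfiable

From constraint 4: s ≥ 2. From constraint 5: r ≥ 6. Hence s + r ≥ 8. But constraint 11 requires s + r ≤ 6, and 6 < 8. Contradiction.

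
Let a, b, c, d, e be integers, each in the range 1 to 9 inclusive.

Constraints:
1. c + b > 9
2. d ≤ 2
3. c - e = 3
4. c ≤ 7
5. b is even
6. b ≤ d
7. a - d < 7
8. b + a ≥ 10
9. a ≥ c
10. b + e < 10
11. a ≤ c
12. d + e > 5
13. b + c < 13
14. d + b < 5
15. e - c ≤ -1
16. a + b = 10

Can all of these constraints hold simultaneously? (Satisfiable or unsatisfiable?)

From constraints 2 and 6: b ≤ d ≤ 2. From constraints 4 and 11: a ≤ c ≤ 7. Hence b + a ≤ 9. But constraint 8 requires b + a ≥ 10, and 10 > 9. Contradiction.

Unsatisfiable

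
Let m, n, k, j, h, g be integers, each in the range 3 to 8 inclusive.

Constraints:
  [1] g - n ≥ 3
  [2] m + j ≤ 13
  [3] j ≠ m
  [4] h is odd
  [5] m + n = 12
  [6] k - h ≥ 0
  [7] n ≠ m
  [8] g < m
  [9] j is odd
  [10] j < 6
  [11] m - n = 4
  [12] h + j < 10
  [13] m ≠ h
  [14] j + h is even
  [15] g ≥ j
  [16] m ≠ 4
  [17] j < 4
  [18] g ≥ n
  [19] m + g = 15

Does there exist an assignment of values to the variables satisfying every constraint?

Setting (m, n, k, j, h, g) = (8, 4, 8, 3, 5, 7) satisfies everything: constraint 1: g - n = 3; constraint 2: m + j = 11; constraint 5: m + n = 12, and the others follow.

Satisfiable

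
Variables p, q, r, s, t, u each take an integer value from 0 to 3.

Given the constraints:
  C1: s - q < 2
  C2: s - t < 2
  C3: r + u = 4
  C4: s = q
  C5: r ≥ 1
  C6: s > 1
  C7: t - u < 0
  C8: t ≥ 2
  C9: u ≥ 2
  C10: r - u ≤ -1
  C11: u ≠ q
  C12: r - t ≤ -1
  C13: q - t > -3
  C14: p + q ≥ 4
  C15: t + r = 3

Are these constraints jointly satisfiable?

Satisfiable

The assignment p = 2, q = 2, r = 1, s = 2, t = 2, u = 3 works:
  constraint 1 holds since s - q = 0.
  constraint 2 holds since s - t = 0.
  constraint 3 holds since r + u = 4.
The rest check out directly.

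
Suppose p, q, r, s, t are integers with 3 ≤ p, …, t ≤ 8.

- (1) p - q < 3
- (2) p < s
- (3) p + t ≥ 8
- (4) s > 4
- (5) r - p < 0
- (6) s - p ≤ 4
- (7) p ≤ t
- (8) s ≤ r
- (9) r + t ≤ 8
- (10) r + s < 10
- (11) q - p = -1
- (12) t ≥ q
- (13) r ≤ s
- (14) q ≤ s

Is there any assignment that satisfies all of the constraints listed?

Unsatisfiable

Constraints 2, 5, and 8 give p < s, s ≤ r, r < p. Chaining: p < s ≤ r < p, which forces p < p — impossible.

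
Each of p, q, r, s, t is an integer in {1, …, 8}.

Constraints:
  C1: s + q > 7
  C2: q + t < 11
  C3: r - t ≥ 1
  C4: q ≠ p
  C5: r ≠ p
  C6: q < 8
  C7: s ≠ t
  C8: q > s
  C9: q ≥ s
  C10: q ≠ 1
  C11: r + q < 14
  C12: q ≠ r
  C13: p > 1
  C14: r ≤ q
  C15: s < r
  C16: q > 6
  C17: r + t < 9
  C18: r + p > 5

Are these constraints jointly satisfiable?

Try p = 2, q = 7, r = 6, s = 1, t = 2.
Check constraint 1: s + q = 8; constraint 2: q + t = 9; constraint 3: r - t = 4. The remaining constraints are straightforward to verify.

Satisfiable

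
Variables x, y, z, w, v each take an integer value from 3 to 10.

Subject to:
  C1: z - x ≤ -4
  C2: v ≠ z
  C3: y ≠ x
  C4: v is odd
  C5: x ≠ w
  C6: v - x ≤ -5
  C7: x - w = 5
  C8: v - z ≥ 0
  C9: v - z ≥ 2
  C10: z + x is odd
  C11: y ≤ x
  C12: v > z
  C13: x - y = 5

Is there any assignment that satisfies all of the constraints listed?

Try x = 10, y = 5, z = 3, w = 5, v = 5.
Check constraint 1: z - x = -7; constraint 6: v - x = -5; constraint 7: x - w = 5. The remaining constraints are straightforward to verify.

Satisfiable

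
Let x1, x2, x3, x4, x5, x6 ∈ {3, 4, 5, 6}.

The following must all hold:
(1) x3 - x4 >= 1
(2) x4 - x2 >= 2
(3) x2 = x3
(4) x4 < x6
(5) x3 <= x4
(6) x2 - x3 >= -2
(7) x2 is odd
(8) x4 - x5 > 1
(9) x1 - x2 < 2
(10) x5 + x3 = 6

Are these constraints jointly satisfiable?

Constraints 1, 2, and 6 give x4 − x2 ≥ 2, x2 − x3 ≥ -2, x3 − x4 ≥ 1.
Adding all 3 inequalities: the left sides telescope to 0, and the right sides sum to 2 + (-2) + 1 = 1. So 0 ≥ 1, which is false.

Unsatisfiable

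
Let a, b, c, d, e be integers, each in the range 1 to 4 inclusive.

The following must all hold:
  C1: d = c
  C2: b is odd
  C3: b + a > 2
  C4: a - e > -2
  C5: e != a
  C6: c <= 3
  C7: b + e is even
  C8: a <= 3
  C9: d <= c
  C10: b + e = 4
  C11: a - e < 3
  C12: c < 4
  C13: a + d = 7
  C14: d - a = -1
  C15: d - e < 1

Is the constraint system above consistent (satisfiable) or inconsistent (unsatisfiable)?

From constraint 8: a ≤ 3. From constraints 6 and 9: d ≤ c ≤ 3. Hence a + d ≤ 6. But constraint 13 requires a + d = 7, and 7 > 6. Contradiction.

Unsatisfiable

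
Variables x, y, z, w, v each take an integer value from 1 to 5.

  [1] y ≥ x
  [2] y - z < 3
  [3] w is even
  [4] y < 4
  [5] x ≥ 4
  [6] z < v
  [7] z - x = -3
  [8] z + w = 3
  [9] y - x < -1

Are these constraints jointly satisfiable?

From constraints 1 and 5: y ≥ x and x ≥ 4, so y ≥ 4. From constraint 4: y ≤ 3. But 3 < 4, so no value of y works.

Unsatisfiable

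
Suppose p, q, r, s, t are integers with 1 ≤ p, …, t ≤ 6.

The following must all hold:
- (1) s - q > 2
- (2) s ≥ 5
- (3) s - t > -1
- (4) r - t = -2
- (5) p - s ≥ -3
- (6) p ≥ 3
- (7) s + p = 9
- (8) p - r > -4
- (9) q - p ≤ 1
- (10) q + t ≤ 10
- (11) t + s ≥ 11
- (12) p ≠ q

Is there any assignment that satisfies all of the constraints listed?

Satisfiable

The assignment p = 3, q = 1, r = 4, s = 6, t = 6 works:
  constraint 1 holds since s - q = 5.
  constraint 3 holds since s - t = 0.
  constraint 4 holds since r - t = -2.
The rest check out directly.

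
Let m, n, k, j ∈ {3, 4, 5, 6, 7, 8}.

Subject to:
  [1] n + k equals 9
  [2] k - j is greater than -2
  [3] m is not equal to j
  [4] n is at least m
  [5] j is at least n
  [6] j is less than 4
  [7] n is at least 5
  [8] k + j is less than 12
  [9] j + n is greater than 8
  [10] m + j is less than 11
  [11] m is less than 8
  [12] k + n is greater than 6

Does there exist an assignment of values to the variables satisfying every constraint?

From constraints 5 and 7: j ≥ n and n ≥ 5, so j ≥ 5. From constraint 6: j ≤ 3. But 3 < 5, so no value of j works.

Unsatisfiable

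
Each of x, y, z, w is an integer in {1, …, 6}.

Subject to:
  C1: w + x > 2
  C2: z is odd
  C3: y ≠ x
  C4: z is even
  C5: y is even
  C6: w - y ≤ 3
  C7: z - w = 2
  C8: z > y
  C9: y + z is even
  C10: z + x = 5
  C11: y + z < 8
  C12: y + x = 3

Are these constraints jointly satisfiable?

Unsatisfiable

Constraint 5 makes y even and constraint 2 makes z odd, so y + z must be odd. Constraint 9 says y + z is even — contradiction.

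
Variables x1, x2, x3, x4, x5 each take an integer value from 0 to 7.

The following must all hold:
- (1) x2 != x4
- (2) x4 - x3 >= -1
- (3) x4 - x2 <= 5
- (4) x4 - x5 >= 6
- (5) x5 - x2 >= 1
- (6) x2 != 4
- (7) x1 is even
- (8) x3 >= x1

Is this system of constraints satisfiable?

Unsatisfiable

Constraints 3, 4, and 5 give x4 − x5 ≥ 6, x5 − x2 ≥ 1, x2 − x4 ≥ -5.
Adding all 3 inequalities: the left sides telescope to 0, and the right sides sum to 6 + 1 + (-5) = 2. So 0 ≥ 2, which is false.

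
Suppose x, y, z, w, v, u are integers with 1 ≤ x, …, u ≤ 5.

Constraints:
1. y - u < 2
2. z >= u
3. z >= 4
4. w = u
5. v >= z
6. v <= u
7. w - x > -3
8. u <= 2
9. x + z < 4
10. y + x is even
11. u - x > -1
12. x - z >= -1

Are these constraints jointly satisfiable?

From constraints 3 and 5: v ≥ z and z ≥ 4, so v ≥ 4. From constraints 6 and 8: v ≤ u and u ≤ 2, so v ≤ 2. But 2 < 4, so no value of v works.

Unsatisfiable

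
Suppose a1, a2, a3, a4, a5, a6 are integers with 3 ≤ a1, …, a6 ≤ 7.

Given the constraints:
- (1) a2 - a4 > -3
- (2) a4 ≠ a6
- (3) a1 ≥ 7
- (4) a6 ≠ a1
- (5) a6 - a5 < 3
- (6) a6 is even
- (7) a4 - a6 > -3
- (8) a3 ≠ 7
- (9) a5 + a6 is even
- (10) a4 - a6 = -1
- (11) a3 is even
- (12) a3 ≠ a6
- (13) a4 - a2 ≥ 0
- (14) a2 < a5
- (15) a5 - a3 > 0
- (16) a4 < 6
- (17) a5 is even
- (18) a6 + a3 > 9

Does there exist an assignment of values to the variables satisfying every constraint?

Take a1 = 7, a2 = 4, a3 = 4, a4 = 5, a5 = 6, a6 = 6. Then constraint 1: a2 - a4 = -1; constraint 5: a6 - a5 = 0; constraint 7: a4 - a6 = -1, and every other listed constraint is also met.

Satisfiable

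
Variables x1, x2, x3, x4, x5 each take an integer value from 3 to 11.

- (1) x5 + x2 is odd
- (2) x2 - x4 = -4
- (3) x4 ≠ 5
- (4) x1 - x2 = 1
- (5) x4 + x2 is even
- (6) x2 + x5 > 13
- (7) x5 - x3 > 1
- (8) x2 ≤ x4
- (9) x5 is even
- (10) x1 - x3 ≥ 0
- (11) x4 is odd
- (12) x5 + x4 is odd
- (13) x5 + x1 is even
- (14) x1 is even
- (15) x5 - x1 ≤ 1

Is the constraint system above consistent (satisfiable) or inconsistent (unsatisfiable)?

Satisfiable

The assignment x1 = 8, x2 = 7, x3 = 6, x4 = 11, x5 = 8 works:
  constraint 2 holds since x2 - x4 = -4.
  constraint 4 holds since x1 - x2 = 1.
  constraint 6 holds since x2 + x5 = 15.
The rest check out directly.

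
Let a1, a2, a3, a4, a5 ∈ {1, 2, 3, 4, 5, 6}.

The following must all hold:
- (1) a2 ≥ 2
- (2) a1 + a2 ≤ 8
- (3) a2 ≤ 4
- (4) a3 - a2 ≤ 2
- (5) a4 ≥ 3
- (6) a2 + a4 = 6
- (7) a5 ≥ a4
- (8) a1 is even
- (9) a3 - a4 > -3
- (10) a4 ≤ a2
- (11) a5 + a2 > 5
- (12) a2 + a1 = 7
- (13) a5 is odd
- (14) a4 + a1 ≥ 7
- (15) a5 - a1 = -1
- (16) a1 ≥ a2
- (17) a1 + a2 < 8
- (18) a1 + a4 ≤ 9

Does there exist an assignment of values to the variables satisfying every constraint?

Satisfiable

One satisfying assignment is a1 = 4, a2 = 3, a3 = 3, a4 = 3, a5 = 3.
For the less obvious constraints — constraint 2: a1 + a2 = 7; constraint 4: a3 - a2 = 0; constraint 6: a2 + a4 = 6 — and the others hold by inspection.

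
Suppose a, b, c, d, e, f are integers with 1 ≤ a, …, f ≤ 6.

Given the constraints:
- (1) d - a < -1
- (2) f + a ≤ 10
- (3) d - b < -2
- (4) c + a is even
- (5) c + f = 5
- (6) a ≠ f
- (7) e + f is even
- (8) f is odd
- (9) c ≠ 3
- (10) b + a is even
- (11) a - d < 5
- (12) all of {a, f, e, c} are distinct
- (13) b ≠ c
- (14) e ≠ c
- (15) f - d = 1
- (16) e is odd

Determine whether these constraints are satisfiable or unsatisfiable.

Satisfiable

The assignment a = 6, b = 6, c = 2, d = 2, e = 1, f = 3 works:
  constraint 1 holds since d - a = -4.
  constraint 2 holds since f + a = 9.
  constraint 3 holds since d - b = -4.
The rest check out directly.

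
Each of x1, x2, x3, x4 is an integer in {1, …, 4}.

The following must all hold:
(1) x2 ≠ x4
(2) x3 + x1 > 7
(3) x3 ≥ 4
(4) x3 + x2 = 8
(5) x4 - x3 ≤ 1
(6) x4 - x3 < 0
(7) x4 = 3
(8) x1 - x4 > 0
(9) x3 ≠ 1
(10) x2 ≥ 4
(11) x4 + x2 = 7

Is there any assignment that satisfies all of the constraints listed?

The assignment x1 = 4, x2 = 4, x3 = 4, x4 = 3 works:
  constraint 2 holds since x3 + x1 = 8.
  constraint 4 holds since x3 + x2 = 8.
The rest check out directly.

Satisfiable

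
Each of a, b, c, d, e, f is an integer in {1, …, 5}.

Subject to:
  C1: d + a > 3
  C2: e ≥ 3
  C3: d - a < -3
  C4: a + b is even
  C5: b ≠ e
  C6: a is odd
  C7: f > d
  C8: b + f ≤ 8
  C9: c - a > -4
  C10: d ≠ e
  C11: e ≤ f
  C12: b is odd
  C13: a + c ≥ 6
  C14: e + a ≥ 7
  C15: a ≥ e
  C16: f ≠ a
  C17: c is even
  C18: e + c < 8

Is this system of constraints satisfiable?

Take a = 5, b = 1, c = 2, d = 1, e = 3, f = 4. Then constraint 1: d + a = 6; constraint 3: d - a = -4; constraint 8: b + f = 5, and every other listed constraint is also met.

Satisfiable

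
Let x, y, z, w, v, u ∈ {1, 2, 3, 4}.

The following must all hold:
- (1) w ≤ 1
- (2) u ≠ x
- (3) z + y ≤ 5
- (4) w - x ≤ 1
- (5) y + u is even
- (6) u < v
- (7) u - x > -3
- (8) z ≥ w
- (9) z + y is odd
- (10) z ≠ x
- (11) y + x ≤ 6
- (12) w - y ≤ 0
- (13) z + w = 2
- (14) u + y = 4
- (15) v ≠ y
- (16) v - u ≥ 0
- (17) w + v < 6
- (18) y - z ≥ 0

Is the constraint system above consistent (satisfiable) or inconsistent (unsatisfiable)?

Satisfiable

Try x = 3, y = 2, z = 1, w = 1, v = 3, u = 2.
Check constraint 3: z + y = 3; constraint 4: w - x = -2; constraint 7: u - x = -1. The remaining constraints are straightforward to verify.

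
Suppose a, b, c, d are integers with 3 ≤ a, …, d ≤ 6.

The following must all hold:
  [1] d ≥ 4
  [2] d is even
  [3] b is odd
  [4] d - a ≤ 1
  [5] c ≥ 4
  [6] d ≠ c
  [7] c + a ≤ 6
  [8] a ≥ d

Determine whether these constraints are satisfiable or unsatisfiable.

From constraint 5: c ≥ 4. From constraints 1 and 8: a ≥ d ≥ 4. Hence c + a ≥ 8. But constraint 7 requires c + a ≤ 6, and 6 < 8. Contradiction.

Unsatisfiable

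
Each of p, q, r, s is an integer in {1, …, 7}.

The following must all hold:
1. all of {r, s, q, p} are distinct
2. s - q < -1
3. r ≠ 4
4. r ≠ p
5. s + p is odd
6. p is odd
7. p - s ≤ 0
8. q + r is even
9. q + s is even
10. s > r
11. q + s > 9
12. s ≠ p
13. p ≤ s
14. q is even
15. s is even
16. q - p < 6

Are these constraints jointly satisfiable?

Satisfiable

Take p = 3, q = 6, r = 2, s = 4. Then constraint 2: s - q = -2; constraint 7: p - s = -1, and every other listed constraint is also met.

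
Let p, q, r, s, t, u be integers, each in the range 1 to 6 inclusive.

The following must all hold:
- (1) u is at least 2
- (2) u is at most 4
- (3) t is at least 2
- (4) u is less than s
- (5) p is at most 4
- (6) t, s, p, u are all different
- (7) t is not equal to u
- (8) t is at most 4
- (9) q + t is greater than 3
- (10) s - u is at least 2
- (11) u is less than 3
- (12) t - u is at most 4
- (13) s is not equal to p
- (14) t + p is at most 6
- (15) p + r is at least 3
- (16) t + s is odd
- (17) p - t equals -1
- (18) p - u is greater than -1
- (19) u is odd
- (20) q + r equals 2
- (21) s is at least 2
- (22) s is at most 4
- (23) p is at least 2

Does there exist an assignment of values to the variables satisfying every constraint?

Unsatisfiable

Constraints 1, 2, 3, 5, 8, 21, 22, and 23 confine each of t, s, p, u to the 3 values {2, …, 4}.
Constraint 6 requires all 4 of them to be distinct, but only 3 values are available — impossible by the pigeonhole principle.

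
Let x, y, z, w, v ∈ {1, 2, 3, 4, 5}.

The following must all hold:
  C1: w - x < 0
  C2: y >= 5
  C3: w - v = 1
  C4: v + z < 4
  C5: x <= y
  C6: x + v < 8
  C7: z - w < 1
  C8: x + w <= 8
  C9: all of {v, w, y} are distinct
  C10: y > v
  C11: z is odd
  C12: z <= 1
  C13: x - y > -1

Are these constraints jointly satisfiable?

Satisfiable

Take x = 5, y = 5, z = 1, w = 2, v = 1. Then constraint 1: w - x = -3; constraint 3: w - v = 1; constraint 4: v + z = 2, and every other listed constraint is also met.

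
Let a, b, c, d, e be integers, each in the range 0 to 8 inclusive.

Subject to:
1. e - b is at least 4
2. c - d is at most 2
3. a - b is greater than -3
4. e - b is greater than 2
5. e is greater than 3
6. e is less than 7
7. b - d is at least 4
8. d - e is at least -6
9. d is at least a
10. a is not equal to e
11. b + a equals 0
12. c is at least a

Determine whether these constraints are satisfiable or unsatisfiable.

Constraints 1, 7, and 8 give b − d ≥ 4, d − e ≥ -6, e − b ≥ 4.
Adding all 3 inequalities: the left sides telescope to 0, and the right sides sum to 4 + (-6) + 4 = 2. So 0 ≥ 2, which is false.

Unsatisfiable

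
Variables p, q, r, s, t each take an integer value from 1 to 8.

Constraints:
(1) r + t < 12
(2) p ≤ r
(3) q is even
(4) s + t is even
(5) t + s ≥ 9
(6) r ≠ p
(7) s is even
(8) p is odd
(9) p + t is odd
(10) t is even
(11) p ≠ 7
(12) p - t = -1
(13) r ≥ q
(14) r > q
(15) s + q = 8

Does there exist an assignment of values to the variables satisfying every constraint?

The assignment p = 3, q = 2, r = 6, s = 6, t = 4 works:
  constraint 1 holds since r + t = 10.
  constraint 5 holds since t + s = 10.
  constraint 12 holds since p - t = -1.
The rest check out directly.

Satisfiable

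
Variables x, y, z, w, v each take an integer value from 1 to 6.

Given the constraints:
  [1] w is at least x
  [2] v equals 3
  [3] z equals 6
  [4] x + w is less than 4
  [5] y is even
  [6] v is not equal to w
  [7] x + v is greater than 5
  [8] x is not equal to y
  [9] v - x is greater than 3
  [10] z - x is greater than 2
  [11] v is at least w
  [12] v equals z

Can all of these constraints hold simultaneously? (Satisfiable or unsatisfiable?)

Constraint 2 fixes v = 3 and constraint 3 fixes z = 6, but constraint 12 requires v = z. Since 3 ≠ 6, contradiction.

Unsatisfiable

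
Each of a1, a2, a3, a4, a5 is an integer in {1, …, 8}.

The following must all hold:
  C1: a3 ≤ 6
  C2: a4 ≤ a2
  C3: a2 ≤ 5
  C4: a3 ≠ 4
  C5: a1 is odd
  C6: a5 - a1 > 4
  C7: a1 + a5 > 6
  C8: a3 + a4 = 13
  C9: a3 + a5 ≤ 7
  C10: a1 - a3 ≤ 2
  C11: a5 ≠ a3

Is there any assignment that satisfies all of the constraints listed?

Unsatisfiable

From constraint 1: a3 ≤ 6. From constraints 2 and 3: a4 ≤ a2 ≤ 5. Hence a3 + a4 ≤ 11. But constraint 8 requires a3 + a4 = 13, and 13 > 11. Contradiction.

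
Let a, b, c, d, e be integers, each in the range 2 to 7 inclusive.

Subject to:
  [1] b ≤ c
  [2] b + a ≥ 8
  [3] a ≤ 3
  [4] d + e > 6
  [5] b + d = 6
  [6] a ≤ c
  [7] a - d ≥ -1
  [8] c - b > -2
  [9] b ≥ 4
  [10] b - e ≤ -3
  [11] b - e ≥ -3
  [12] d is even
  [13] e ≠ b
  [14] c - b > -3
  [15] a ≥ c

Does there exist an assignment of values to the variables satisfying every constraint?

Unsatisfiable

From constraints 1 and 9: c ≥ b and b ≥ 4, so c ≥ 4. From constraints 3 and 15: c ≤ a and a ≤ 3, so c ≤ 3. But 3 < 4, so no value of c works.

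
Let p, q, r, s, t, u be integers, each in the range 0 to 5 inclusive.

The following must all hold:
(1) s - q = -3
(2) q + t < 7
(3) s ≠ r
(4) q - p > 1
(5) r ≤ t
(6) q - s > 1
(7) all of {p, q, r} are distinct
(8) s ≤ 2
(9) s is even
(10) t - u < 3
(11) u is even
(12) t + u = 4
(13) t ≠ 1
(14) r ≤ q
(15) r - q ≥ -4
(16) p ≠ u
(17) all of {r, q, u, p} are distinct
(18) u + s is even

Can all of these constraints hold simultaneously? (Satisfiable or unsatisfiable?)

Satisfiable

Take p = 0, q = 3, r = 1, s = 0, t = 2, u = 2. Then constraint 1: s - q = -3; constraint 2: q + t = 5, and every other listed constraint is also met.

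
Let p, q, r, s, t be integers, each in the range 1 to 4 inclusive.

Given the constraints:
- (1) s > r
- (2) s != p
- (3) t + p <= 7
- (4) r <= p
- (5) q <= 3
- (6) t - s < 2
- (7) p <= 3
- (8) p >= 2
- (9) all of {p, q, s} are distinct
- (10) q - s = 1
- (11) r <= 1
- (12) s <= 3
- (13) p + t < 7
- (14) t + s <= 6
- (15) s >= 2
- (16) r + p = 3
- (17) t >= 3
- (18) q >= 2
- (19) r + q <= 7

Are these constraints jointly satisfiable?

Unsatisfiable

Constraints 5, 7, 8, 12, 15, and 18 confine each of p, q, s to the 2 values {2, 3}.
Constraint 9 requires all 3 of them to be distinct, but only 2 values are available — impossible by the pigeonhole principle.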